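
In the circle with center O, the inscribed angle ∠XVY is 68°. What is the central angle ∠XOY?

By the inscribed angle theorem, the central angle is twice the inscribed angle.
Central angle = 2 × 68° = 136°

136°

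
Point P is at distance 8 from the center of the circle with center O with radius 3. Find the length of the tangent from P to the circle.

The tangent, radius, and line from the external point to the center form a right triangle.
The right angle is where the tangent meets the radius.
By the Pythagorean theorem: tangent² + 3² = 8²
tangent² = 64 - 9 = 55
tangent = sqrt(55)

sqrt(55)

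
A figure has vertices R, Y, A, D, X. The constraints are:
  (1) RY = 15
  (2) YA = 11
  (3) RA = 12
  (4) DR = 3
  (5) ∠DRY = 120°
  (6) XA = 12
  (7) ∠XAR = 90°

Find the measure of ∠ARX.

Step 1: By the law of cosines on triangle RAX: RX² = 12² + 12² − 2·12·12·cos(90°) = 288, so RX = 12·√2.
Step 2: By the inverse law of cosines on triangle ARX: cos(∠ARX) = (12² + (12·√2)² − 12²) / (2·12·12·√2) = 288/407.29 = 0.7071, so ∠ARX = 45°.

Therefore, the measure of angle ∠ARX = 45°.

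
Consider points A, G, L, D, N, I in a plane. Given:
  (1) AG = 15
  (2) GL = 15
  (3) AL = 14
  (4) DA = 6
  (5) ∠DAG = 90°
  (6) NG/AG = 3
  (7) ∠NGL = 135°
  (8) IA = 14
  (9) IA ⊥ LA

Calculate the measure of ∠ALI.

Step 1: By the law of cosines on triangle LAI: LI² = 14² + 14² − 2·14·14·cos(90°) = 392, so LI = 14·√2.
Step 2: By the inverse law of cosines on triangle ALI: cos(∠ALI) = (14² + (14·√2)² − 14²) / (2·14·14·√2) = 392/554.37 = 0.7071, so ∠ALI = 45°.

Therefore, the measure of angle ∠ALI = 45°.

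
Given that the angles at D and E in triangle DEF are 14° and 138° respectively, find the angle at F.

Let angle F = x. Then 14 + 138 + x = 180.
x = 180 - 152 = 28 degrees.

28 degrees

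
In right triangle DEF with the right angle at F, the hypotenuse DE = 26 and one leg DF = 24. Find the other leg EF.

EF = sqrt(26^2 - 24^2) = sqrt(100) = 10

10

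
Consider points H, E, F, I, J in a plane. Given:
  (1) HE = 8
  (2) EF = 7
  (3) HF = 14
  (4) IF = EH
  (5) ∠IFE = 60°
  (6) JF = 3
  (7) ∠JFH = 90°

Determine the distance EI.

From the given relations: IF = EH = 8.
Step 1: By the law of cosines on triangle EFI: EI² = 7² + 8² − 2·7·8·cos(60°) = 57, so EI = √57.

Therefore, the length of EI = √57.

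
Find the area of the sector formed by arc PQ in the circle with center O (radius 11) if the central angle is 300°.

The full circle has area πr² = π(11)² = 121*pi.
The sector covers 300° out of 360°, a fraction of 5/6.
Sector area = 121*pi × 5/6 = 605*pi/6.

605*pi/6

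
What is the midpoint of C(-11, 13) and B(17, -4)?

The midpoint is the average of the coordinates:
x: (-11 + 17)/2 = 3
y: (13 + -4)/2 = 9/2
Midpoint = (3, 9/2)

(3, 9/2)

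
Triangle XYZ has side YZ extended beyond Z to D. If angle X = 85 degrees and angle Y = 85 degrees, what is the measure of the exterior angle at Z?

By the exterior angle theorem, an exterior angle of a triangle equals the sum of the two remote interior angles.
Exterior angle = angle X + angle Y
Exterior angle = 85 + 85 = 170 degrees

170 degrees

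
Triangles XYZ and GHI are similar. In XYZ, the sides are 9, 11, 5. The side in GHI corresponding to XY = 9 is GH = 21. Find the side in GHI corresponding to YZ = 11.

Since the triangles are similar, the ratio of corresponding sides is constant.
Scale factor k = GH / XY = 21 / 9 = 7/3
HI = k * YZ = 7/3 * 11 = 77/3

77/3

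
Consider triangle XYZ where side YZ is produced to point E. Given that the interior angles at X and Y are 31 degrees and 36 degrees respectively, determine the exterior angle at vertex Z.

Exterior angle = 31 + 36 = 67 degrees (exterior angle theorem).

67 degrees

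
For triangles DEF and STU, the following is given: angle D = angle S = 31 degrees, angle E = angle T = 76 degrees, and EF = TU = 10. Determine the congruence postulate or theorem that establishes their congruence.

The given information matches AAS: Two pairs of corresponding angles and a non-included side are equal (Angle-Angle-Side).

AAS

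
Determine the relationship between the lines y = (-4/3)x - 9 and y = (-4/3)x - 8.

Slope of line 1: m1 = -4/3
Slope of line 2: m2 = -4/3
Since m1 = m2 = -4/3, the lines are parallel.

Parallel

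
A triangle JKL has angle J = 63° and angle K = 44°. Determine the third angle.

Let angle L = x. Then 63 + 44 + x = 180.
x = 180 - 107 = 73 degrees.

73 degrees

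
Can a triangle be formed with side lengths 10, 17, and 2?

Check the triangle inequality: 10 + 2 = 12 ≤ 17.
Since the sum of two sides does not exceed the third, no triangle can be formed.

No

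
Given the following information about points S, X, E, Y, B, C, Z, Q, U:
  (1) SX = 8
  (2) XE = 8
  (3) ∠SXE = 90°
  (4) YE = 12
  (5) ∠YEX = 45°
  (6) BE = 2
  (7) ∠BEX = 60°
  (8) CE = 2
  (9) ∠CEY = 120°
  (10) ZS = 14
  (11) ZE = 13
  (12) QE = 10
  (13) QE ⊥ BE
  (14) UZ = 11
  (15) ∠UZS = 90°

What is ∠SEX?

Step 1: By the law of cosines on triangle EXS: ES² = 8² + 8² − 2·8·8·cos(90°) = 128, so ES = 8·√2.
Step 2: By the inverse law of cosines on triangle SEX: cos(∠SEX) = ((8·√2)² + 8² − 8²) / (2·8·√2·8) = 128/181.02 = 0.7071, so ∠SEX = 45°.

Therefore, the measure of angle ∠SEX = 45°.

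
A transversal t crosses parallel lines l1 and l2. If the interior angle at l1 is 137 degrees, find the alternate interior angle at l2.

Alternate interior angles are equal: 137 degrees.

137 degrees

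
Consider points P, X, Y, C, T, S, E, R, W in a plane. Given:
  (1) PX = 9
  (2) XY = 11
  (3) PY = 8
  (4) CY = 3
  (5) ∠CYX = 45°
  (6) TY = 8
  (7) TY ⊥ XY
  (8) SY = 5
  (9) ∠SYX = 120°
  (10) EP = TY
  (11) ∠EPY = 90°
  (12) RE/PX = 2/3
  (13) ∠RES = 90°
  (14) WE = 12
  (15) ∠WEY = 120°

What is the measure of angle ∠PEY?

From the given relations: EP = TY = 8.
Step 1: By the law of cosines on triangle EPY: EY² = 8² + 8² − 2·8·8·cos(90°) = 128, so EY = 8·√2.
Step 2: By the inverse law of cosines on triangle PEY: cos(∠PEY) = (8² + (8·√2)² − 8²) / (2·8·8·√2) = 128/181.02 = 0.7071, so ∠PEY = 45°.

Therefore, the measure of angle ∠PEY = 45°.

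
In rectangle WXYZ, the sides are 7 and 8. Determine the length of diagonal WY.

Using the Pythagorean theorem:
d² = 7² + 8² = 49 + 64 = 113
d = sqrt(113)

sqrt(113)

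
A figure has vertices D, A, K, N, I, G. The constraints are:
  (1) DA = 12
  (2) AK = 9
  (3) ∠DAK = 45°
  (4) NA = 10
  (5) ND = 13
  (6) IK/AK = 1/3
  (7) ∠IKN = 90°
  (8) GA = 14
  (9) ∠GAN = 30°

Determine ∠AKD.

Step 1: By the law of cosines on triangle KAD: KD² = 9² + 12² − 2·9·12·cos(45°) = 72.26, so KD ≈ 8.5.
Step 2: By the inverse law of cosines on triangle AKD: cos(∠AKD) = (9² + 8.5² − 12²) / (2·9·8.5) = 9.26/153.02 = 0.0605, so ∠AKD = 86.53°.

Therefore, the measure of angle ∠AKD = 86.53°.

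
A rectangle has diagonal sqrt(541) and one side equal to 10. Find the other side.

The diagonal of a rectangle forms a right triangle with the two sides.
Rearranging the Pythagorean theorem: missing side = sqrt(d^2 - known^2).
= sqrt(541 - 100) = sqrt(441) = 21.

21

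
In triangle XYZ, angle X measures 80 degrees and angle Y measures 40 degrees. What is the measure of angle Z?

angle Z = 180 - 80 - 40 = 60 degrees.

60 degrees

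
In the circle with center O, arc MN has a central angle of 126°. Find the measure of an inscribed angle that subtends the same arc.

An inscribed angle intercepts an arc from a point on the circle, while the central angle intercepts the same arc from the center.
The inscribed angle is always half the central angle: 126° / 2 = 63°.

63°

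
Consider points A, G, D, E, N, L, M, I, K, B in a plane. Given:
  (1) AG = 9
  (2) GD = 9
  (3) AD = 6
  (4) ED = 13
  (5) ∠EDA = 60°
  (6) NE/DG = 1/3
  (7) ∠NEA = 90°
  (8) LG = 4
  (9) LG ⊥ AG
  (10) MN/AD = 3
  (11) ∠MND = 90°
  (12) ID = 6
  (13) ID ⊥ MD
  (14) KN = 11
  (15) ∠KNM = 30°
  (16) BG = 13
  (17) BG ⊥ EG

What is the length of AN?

From the given relations: NE = 1/3·DG = 1/3·9 = 3.
Step 1: By the law of cosines on triangle EDA: EA² = 13² + 6² − 2·13·6·cos(60°) = 127, so EA = √127.
Step 2: By the law of cosines on triangle AEN: AN² = √127² + 3² − 2·√127·3·cos(90°) = 136, so AN = 2·√34.

Therefore, the length of AN = 2·√34.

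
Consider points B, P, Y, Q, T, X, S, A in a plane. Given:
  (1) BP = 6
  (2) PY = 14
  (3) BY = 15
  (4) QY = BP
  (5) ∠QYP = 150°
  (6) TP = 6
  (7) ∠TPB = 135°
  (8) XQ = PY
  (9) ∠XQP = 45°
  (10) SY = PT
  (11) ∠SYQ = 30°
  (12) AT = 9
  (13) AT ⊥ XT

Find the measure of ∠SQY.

From the given relations: QY = BP = 6; SY = PT = 6.
Step 1: By the law of cosines on triangle QYS: QS² = 6² + 6² − 2·6·6·cos(30°) = 9.65, so QS ≈ 3.11.
Step 2: By the inverse law of cosines on triangle SQY: cos(∠SQY) = (3.11² + 6² − 6²) / (2·3.11·6) = 9.65/37.27 = 0.2588, so ∠SQY = 75°.

Therefore, the measure of angle ∠SQY = 75°.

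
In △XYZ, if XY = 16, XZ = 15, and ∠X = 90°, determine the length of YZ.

The included angle is 90°, so the triangle is right-angled at X. The opposite side YZ is the hypotenuse.
By the Pythagorean theorem: YZ = sqrt(16^2 + 15^2) = sqrt(481) = sqrt(481).

sqrt(481)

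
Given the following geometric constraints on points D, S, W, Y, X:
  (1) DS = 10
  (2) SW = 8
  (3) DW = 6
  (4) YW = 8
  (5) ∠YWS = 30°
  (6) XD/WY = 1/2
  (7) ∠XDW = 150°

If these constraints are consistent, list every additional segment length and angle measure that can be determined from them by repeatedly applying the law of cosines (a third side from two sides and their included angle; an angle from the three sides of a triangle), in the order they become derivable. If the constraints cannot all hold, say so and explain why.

The constraints are consistent. Derivable facts, in order:
After 1 step:
- SY ≈ 4.14
- WX ≈ 9.67
- ∠DSW = 36.87°
- ∠DWS = 90°
- ∠SDW = 53.13°
After 2 steps:
- ∠DWX = 11.93°
- ∠DXW = 18.07°
- ∠SYW = 75°
- ∠WSY = 75°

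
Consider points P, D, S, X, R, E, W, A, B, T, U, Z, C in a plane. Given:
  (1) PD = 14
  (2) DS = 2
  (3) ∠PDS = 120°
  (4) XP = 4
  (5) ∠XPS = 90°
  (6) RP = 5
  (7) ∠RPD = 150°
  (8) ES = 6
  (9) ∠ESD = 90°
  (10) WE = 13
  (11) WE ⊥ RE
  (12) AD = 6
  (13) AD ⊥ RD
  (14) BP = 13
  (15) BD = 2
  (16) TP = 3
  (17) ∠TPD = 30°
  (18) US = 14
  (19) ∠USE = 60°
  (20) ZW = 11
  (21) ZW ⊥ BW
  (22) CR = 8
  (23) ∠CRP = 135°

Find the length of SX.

Step 1: By the law of cosines on triangle SDP: SP² = 2² + 14² − 2·2·14·cos(120°) = 228, so SP = 2·√57.
Step 2: By the law of cosines on triangle SPX: SX² = (2·√57)² + 4² − 2·2·√57·4·cos(90°) = 244, so SX = 2·√61.

Therefore, the length of SX = 2·√61.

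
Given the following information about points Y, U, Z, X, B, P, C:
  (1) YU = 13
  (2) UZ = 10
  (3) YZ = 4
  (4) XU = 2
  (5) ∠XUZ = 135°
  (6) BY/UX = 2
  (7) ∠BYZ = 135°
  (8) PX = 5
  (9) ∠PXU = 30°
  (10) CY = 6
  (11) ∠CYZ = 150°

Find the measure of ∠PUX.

Step 1: By the law of cosines on triangle UXP: UP² = 2² + 5² − 2·2·5·cos(30°) = 11.68, so UP ≈ 3.42.
Step 2: By the inverse law of cosines on triangle PUX: cos(∠PUX) = (3.42² + 2² − 5²) / (2·3.42·2) = -9.32/13.67 = -0.6818, so ∠PUX = 132.99°.

Therefore, the measure of angle ∠PUX = 132.99°.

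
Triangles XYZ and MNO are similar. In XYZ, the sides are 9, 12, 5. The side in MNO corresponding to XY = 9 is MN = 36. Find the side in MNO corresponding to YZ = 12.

Similar triangles have proportional sides. Setting up the proportion:
MN / XY = NO / YZ
36 / 9 = NO / 12
NO = 12 * 36 / 9 = 48.

48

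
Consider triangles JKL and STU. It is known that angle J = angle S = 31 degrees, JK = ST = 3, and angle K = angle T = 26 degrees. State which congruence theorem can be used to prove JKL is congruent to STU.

Consider the given information: angle J = angle S = 31 degrees, JK = ST = 3, and angle K = angle T = 26 degrees
This is not SSS or AAS: SSS requires all three pairs of sides, but we don't have that. AAS requires two angles and a non-included side.
The correct criterion is ASA. Two pairs of corresponding angles and the included side are equal (Angle-Side-Angle).

ASA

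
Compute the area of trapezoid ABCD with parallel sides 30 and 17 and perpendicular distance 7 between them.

Area = (30 + 17) * 7 / 2 = 329 / 2 = 329/2

329/2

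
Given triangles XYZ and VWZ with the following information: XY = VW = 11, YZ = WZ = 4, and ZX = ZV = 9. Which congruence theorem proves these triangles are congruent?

The given information matches SSS: All three pairs of corresponding sides are equal (Side-Side-Side).

SSS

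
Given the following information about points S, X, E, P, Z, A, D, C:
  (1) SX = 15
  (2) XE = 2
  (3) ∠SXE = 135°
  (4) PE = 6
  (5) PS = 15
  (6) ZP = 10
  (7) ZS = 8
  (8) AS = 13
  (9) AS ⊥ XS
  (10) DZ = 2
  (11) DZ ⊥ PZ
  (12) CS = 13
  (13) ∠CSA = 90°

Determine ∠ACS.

Step 1: By the law of cosines on triangle CSA: CA² = 13² + 13² − 2·13·13·cos(90°) = 338, so CA = 13·√2.
Step 2: By the inverse law of cosines on triangle ACS: cos(∠ACS) = ((13·√2)² + 13² − 13²) / (2·13·√2·13) = 338/478 = 0.7071, so ∠ACS = 45°.

Therefore, the measure of angle ∠ACS = 45°.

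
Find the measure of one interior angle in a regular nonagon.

Each interior angle of a regular n-gon is (n - 2) * 180 / n.
For n = 9: (9 - 2) * 180 / 9 = 1260/9 = 140 degrees.

140 degrees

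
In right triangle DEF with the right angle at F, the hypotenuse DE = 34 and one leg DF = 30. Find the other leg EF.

EF = sqrt(34^2 - 30^2) = sqrt(256) = 16

16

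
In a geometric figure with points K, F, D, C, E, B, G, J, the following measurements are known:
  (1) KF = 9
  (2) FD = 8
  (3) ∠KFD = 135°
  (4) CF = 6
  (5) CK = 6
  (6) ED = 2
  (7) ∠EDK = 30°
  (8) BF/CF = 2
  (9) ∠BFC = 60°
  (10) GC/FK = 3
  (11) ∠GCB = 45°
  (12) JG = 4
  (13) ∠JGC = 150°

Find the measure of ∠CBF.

From the given relations: BF = 2·CF = 2·6 = 12.
Step 1: By the law of cosines on triangle BFC: BC² = 12² + 6² − 2·12·6·cos(60°) = 108, so BC = 6·√3.
Step 2: By the inverse law of cosines on triangle CBF: cos(∠CBF) = ((6·√3)² + 12² − 6²) / (2·6·√3·12) = 216/249.42 = 0.866, so ∠CBF = 30°.

Therefore, the measure of angle ∠CBF = 30°.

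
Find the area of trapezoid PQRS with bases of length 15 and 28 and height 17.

A trapezoid's area equals the midsegment times the height.
The midsegment is (15 + 28) / 2 = 43/2.
Area = 43/2 * 17 = 731/2.

731/2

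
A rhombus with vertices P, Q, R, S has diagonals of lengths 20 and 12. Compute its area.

The diagonals of a rhombus divide it into four right triangles.
Each triangle has legs 20/ 2 = 10 and 12/2 = 6, so each has area (1/2)*10*6 = 30.
Four such triangles give total area = (d1 * d2) / 2 = 120.

120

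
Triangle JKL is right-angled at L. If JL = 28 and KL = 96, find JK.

By the Pythagorean theorem: JK^2 = JL^2 + KL^2
JK^2 = 28^2 + 96^2 = 784 + 9216 = 10000
JK = sqrt(10000) = 100

100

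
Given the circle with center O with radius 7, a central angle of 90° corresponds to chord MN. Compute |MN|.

Chord length = 2r sin(θ/2)
= 2 × 7 × sin(90°/2)
= 2 × 7 × sin(45°)
= 7*sqrt(2)

7*sqrt(2)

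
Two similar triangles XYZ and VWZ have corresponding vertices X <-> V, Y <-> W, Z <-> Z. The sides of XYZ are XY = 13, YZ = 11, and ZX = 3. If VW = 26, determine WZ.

Since the triangles are similar, the ratio of corresponding sides is constant.
Scale factor k = VW / XY = 26 / 13 = 2
WZ = k * YZ = 2 * 11 = 22

22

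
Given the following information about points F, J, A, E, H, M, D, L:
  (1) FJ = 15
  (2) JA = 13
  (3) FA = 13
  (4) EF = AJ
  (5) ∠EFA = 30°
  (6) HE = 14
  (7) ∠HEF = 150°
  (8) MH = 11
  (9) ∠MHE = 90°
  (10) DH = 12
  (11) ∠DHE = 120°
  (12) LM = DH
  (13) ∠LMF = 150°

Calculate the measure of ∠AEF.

From the given relations: EF = AJ = 13.
Step 1: By the law of cosines on triangle EFA: EA² = 13² + 13² − 2·13·13·cos(30°) = 45.28, so EA ≈ 6.73.
Step 2: By the inverse law of cosines on triangle AEF: cos(∠AEF) = (6.73² + 13² − 13²) / (2·6.73·13) = 45.28/174.96 = 0.2588, so ∠AEF = 75°.

Therefore, the measure of angle ∠AEF = 75°.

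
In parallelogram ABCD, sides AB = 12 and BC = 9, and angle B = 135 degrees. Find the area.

Area = 12 * 9 * sin(135°) = 108 * sqrt(2)/2 = 54*sqrt(2)

54*sqrt(2)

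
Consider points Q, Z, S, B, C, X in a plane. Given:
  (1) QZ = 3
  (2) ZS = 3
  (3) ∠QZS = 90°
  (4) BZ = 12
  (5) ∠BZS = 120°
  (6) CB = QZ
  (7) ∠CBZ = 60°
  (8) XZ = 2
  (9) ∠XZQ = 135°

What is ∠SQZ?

Step 1: By the law of cosines on triangle QZS: QS² = 3² + 3² − 2·3·3·cos(90°) = 18, so QS = 3·√2.
Step 2: By the inverse law of cosines on triangle SQZ: cos(∠SQZ) = ((3·√2)² + 3² − 3²) / (2·3·√2·3) = 18/25.46 = 0.7071, so ∠SQZ = 45°.

Therefore, the measure of angle ∠SQZ = 45°.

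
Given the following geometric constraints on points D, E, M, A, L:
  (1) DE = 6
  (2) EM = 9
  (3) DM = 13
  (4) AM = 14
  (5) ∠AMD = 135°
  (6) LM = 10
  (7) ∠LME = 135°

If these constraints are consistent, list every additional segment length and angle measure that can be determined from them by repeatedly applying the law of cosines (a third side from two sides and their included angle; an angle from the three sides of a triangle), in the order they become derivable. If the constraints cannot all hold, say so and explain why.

The constraints are consistent. Derivable facts, in order:
After 1 step:
- DA ≈ 24.95
- EL ≈ 17.56
- ∠DEM = 118.78°
- ∠DME = 23.86°
- ∠EDM = 37.36°
After 2 steps:
- ∠ADM = 23.38°
- ∠DAM = 21.62°
- ∠ELM = 21.25°
- ∠LEM = 23.75°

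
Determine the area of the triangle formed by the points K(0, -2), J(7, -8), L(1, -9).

Using the Shoelace formula for a triangle:
Area = (1/2)|x0(y1 - y2) + x1(y2 - y0) + x2(y0 - y1)|
Area = (1/2)|0(-8 - -9) + 7(-9 - -2) + 1(-2 - -8)|
Area = (1/2)|0 + -49 + 6|
Area = (1/2)|-43|
Area = (1/2)(43)
Area = 43/2

43/2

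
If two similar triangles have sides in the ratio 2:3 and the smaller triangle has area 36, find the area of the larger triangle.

The ratio of areas of similar triangles = (side ratio)^2.
Side ratio = 2:3, so area ratio = 4:9.
Area of the larger triangle / Area of the smaller triangle = 9/4
Area of the larger triangle = 36 * 9/4 = 81

81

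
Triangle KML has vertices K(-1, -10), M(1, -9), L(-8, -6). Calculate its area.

The Shoelace formula computes the area from vertex coordinates by summing cross products.
For vertices (-1,-10), (1,-9), (-8,-6):
Signed sum = -1*-9 - 1*-10 + 1*-6 - -8*-9 + -8*-10 - -1*-6
= 19 + -78 + 74 = 15
Area = (1/2)|15| = 15/2.

15/2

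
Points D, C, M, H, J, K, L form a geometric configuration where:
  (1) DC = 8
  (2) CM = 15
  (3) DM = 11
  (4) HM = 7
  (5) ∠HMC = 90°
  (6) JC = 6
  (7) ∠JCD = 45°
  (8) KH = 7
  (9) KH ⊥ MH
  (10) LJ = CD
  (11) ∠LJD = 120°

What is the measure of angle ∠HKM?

Step 1: By the law of cosines on triangle KHM: KM² = 7² + 7² − 2·7·7·cos(90°) = 98, so KM = 7·√2.
Step 2: By the inverse law of cosines on triangle HKM: cos(∠HKM) = (7² + (7·√2)² − 7²) / (2·7·7·√2) = 98/138.59 = 0.7071, so ∠HKM = 45°.

Therefore, the measure of angle ∠HKM = 45°.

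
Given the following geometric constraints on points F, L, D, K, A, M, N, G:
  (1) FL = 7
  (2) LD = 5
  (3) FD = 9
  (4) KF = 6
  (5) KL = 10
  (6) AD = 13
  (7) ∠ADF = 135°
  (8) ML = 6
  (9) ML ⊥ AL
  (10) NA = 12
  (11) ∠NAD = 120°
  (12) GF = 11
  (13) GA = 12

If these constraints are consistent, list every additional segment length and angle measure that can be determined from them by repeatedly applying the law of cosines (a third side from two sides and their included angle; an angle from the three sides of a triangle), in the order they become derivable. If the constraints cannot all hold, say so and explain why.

The constraints are consistent. Derivable facts, in order:
After 1 step:
- DN ≈ 21.66
- FA ≈ 20.38
- ∠DFL = 33.56°
- ∠DLF = 95.74°
- ∠FDL = 50.7°
- ∠FKL = 43.53°
- ∠FLK = 36.18°
- ∠KFL = 100.29°
After 2 steps:
- ∠ADN = 28.68°
- ∠AFD = 26.81°
- ∠AFG = 28.93°
- ∠AGF = 124.75°
- ∠AND = 31.32°
- ∠DAF = 18.19°
- ∠FAG = 26.32°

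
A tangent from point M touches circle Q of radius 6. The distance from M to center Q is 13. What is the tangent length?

Let T be the point of tangency. Then QT ⊥ MT (radius ⊥ tangent).
In right triangle QTM: QM² = QT² + MT²
13² = 6² + MT²
MT² = 133, MT = sqrt(133)

sqrt(133)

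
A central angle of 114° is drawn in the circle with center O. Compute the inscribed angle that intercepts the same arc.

Inscribed angle = 114° / 2 = 57° (inscribed angle theorem).

57°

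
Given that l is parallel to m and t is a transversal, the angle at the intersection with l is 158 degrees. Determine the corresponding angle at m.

When a transversal crosses parallel lines, angles in the same position at each intersection are called corresponding angles.
These are always equal, so the answer is 158 degrees.

158 degrees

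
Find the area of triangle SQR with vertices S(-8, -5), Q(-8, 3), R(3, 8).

Shoelace: Area = (1/2)|-8(3-8) + -8(8--5) + 3(-5-3)| = (1/2)(88) = 44

44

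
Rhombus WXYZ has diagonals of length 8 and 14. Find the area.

Area of a rhombus = (d1 * d2) / 2
Area = (8 * 14) / 2
Area = 112 / 2
Area = 56

56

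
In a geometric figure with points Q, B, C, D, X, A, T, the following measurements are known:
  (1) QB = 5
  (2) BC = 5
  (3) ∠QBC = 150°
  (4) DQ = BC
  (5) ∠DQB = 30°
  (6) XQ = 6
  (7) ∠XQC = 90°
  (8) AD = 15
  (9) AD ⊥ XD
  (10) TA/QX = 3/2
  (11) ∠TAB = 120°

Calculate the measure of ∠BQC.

Step 1: By the law of cosines on triangle QBC: QC² = 5² + 5² − 2·5·5·cos(150°) = 93.3, so QC ≈ 9.66.
Step 2: By the inverse law of cosines on triangle BQC: cos(∠BQC) = (5² + 9.66² − 5²) / (2·5·9.66) = 93.3/96.59 = 0.9659, so ∠BQC = 15°.

Therefore, the measure of angle ∠BQC = 15°.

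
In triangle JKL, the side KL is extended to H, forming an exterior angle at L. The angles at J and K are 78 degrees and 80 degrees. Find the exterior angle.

The interior angle at L is 180 - 78 - 80 = 22 degrees.
The exterior angle and interior angle at L are supplementary:
Exterior angle = 180 - 22 = 158 degrees.

158 degrees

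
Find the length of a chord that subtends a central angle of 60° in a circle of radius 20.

Chord = 2(20) sin(30°) = 20

20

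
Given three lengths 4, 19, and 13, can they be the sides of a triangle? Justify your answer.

The longest side is 19. The other two sides sum to 4 + 13 = 17.
Since 17 ≤ 19, the two shorter sides cannot reach around to close the triangle.

No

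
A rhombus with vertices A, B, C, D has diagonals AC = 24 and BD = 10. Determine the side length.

Half-diagonals are 12 and 5. side = sqrt(12^2 + 5^2) = sqrt(169) = 13

13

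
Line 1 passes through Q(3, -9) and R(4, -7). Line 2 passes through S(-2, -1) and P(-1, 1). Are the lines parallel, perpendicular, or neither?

Slope of line 1: m1 = (-7 - -9)/(4 - 3) = 2/1 = 2
Slope of line 2: m2 = (1 - -1)/(-1 - -2) = 2/1 = 2
Two lines are parallel if and only if they have equal slopes (or both are vertical).
Here m1 = m2 = 2, confirming the lines are parallel.

Parallel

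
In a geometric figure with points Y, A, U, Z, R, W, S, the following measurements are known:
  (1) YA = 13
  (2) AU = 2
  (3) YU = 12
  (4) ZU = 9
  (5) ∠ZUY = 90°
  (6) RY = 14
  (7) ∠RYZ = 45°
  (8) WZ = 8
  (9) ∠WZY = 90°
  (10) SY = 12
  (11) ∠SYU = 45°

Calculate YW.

Step 1: By the law of cosines on triangle ZUY: ZY² = 9² + 12² − 2·9·12·cos(90°) = 225, so ZY = 15.
Step 2: By the law of cosines on triangle YZW: YW² = 15² + 8² − 2·15·8·cos(90°) = 289, so YW = 17.

Therefore, the length of YW = 17.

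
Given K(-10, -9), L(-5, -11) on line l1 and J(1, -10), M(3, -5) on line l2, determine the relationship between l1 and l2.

Slope of line 1: m1 = (-11 - -9)/(-5 - -10) = -2/5 = -2/5
Slope of line 2: m2 = (-5 - -10)/(3 - 1) = 5/2 = 5/2
m1 * m2 = (-2/5) * (5/2) = -1 = -1, so the lines are perpendicular.

Perpendicular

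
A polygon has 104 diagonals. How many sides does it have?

Using d = n(n - 3)/2, we solve 104 = n(n - 3)/2.
So n(n - 3) = 208.
Testing n = 16: 16 * 13 = 208 = 208. Correct.
The polygon has 16 sides.

16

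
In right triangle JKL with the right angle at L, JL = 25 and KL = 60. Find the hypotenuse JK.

By the Pythagorean theorem: JK^2 = JL^2 + KL^2
JK^2 = 25^2 + 60^2 = 625 + 3600 = 4225
JK = sqrt(4225) = 65

65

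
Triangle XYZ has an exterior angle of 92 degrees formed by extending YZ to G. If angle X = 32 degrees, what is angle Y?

The exterior angle theorem states that an exterior angle equals the sum of the two non-adjacent interior angles.
So 92 = 32 + angle Y, which gives angle Y = 92 - 32 = 60 degrees.

60 degrees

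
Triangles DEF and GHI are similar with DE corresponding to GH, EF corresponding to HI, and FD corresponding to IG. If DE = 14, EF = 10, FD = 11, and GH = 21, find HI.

k = 21/14 = 3/2. HI = 3/2 * 10 = 15.

15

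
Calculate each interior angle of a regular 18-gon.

Each interior angle of a regular n-gon is (n - 2) * 180 / n.
For n = 18: (18 - 2) * 180 / 18 = 2880/18 = 160 degrees.

160 degrees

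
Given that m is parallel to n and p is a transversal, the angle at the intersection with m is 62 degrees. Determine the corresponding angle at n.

When a transversal crosses parallel lines, angles in the same position at each intersection are called corresponding angles.
These are always equal, so the answer is 62 degrees.

62 degrees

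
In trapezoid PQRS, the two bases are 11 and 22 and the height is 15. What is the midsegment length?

The midsegment (median) of a trapezoid connects the midpoints of the non-parallel sides.
Its length is the average of the two bases: (11 + 22) / 2 = 33/2.

33/2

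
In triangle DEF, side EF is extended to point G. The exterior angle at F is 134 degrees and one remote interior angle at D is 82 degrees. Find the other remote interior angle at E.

angle E = 134 - 82 = 52 degrees (exterior angle theorem).

52 degrees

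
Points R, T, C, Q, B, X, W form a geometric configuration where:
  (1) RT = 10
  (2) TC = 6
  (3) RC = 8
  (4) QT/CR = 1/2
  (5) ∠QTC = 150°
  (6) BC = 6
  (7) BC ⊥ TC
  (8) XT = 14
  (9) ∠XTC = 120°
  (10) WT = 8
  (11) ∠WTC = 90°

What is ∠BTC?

Step 1: By the law of cosines on triangle TCB: TB² = 6² + 6² − 2·6·6·cos(90°) = 72, so TB = 6·√2.
Step 2: By the inverse law of cosines on triangle BTC: cos(∠BTC) = ((6·√2)² + 6² − 6²) / (2·6·√2·6) = 72/101.82 = 0.7071, so ∠BTC = 45°.

Therefore, the measure of angle ∠BTC = 45°.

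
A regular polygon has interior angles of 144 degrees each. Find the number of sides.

The exterior angle is the supplement of the interior angle: 180 - 144 = 36 degrees.
Since the exterior angles of any convex polygon sum to 360 degrees, the number of sides is 360 / 36 = 10.

10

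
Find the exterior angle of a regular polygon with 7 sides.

Each exterior angle of a regular n-gon is 360 / n.
For n = 7: 360 / 7 = 360/7 degrees.

360/7 degrees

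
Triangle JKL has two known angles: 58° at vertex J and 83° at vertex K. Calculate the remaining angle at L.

By the triangle angle sum property, the three interior angles of any triangle add up to 180°.
We know angle J = 58° and angle K = 83°, so their sum is 141°.
Therefore angle L = 180° - 141° = 39°.

39 degrees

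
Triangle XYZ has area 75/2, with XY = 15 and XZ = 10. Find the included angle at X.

Area = (1/2) * a * b * sin(C)
sin(C) = 2 * Area / (a * b)
sin(C) = 2 * 75/2 / (15 * 10)
sin(C) = 1/2
C = arcsin(1/2) = 30°
Since sin(180° - C) = sin(C), the obtuse angle 150° gives the same area, so C = 30° or C = 150°.

30° or 150°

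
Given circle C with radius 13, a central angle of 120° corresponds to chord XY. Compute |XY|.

Chord = 2(13) sin(60°) = 13*sqrt(3)

13*sqrt(3)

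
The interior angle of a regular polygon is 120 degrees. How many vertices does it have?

Each interior angle of a regular n-gon is (n - 2) * 180 / n.
Setting this equal to 120:
(n - 2) * 180 / n = 120
Each exterior angle = 180 - 120 = 60 degrees.
Since exterior angles sum to 360: n = 360 / 60 = 6.

6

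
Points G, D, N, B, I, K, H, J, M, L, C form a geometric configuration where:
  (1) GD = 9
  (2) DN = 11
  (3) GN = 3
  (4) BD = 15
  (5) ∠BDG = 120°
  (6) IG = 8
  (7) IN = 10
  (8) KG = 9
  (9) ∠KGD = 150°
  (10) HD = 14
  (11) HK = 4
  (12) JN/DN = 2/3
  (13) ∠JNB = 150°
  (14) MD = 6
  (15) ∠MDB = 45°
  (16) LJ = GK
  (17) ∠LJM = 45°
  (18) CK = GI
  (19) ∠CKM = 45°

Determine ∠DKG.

Step 1: By the law of cosines on triangle KGD: KD² = 9² + 9² − 2·9·9·cos(150°) = 302.3, so KD ≈ 17.39.
Step 2: By the inverse law of cosines on triangle DKG: cos(∠DKG) = (17.39² + 9² − 9²) / (2·17.39·9) = 302.3/312.96 = 0.9659, so ∠DKG = 15°.

Therefore, the measure of angle ∠DKG = 15°.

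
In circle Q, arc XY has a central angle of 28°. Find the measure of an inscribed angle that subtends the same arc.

Inscribed angle = 28° / 2 = 14° (inscribed angle theorem).

14°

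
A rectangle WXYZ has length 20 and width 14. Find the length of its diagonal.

Using the Pythagorean theorem:
d² = 20² + 14² = 400 + 196 = 596
d = sqrt(596) = 2*sqrt(149)

2*sqrt(149)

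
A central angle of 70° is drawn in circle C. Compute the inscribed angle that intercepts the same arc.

An inscribed angle intercepts an arc from a point on the circle, while the central angle intercepts the same arc from the center.
The inscribed angle is always half the central angle: 70° / 2 = 35°.

35°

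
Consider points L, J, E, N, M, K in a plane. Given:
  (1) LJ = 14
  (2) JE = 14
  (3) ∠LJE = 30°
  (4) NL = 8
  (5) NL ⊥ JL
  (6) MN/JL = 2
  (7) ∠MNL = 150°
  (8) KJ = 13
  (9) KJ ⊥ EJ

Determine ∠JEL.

Step 1: By the law of cosines on triangle EJL: EL² = 14² + 14² − 2·14·14·cos(30°) = 52.52, so EL ≈ 7.25.
Step 2: By the inverse law of cosines on triangle JEL: cos(∠JEL) = (14² + 7.25² − 14²) / (2·14·7.25) = 52.52/202.91 = 0.2588, so ∠JEL = 75°.

Therefore, the measure of angle ∠JEL = 75°.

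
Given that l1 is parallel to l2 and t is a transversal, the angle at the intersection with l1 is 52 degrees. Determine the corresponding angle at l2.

Corresponding angles are equal: 52 degrees.

52 degrees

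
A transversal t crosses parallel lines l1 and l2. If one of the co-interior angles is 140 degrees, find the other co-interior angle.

Co-interior angles sum to 180: 180 - 140 = 40 degrees.

40 degrees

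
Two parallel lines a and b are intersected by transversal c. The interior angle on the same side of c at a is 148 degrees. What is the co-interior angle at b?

Co-interior angles sum to 180: 180 - 148 = 32 degrees.

32 degrees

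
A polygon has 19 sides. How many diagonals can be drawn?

Each of the 19 vertices connects to 16 non-adjacent vertices via diagonals.
Total connections = 19 × 16 = 304, but each diagonal is counted twice.
Number of diagonals = 304 / 2 = 152.

152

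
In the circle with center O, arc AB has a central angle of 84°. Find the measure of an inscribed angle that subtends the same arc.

Inscribed angle = 84° / 2 = 42° (inscribed angle theorem).

42°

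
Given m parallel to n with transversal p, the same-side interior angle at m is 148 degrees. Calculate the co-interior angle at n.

Co-interior angles (same-side interior) formed by parallel lines and a transversal are supplementary (sum to 180 degrees).
The given angle is 148 degrees.
The co-interior angle = 180 - 148 = 32 degrees.

32 degrees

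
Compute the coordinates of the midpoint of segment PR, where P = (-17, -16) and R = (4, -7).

M = ((x₁ + x₂)/2, (y₁ + y₂)/2)
= ((-17 + 4)/2, (-16 + -7)/2)
= (-13/2, -23/2) = (-13/2, -23/2)

(-13/2, -23/2)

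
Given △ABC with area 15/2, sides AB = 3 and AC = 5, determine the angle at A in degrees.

sin(C) = 2 * 15/2 / (3 * 5) = 1, so C = arcsin(1) = 90°.

90°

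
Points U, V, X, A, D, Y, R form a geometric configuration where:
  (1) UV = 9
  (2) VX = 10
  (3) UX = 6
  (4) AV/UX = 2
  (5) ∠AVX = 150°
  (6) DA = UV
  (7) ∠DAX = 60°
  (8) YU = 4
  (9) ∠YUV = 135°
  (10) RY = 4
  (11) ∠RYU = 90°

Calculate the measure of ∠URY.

Step 1: By the law of cosines on triangle RYU: RU² = 4² + 4² − 2·4·4·cos(90°) = 32, so RU = 4·√2.
Step 2: By the inverse law of cosines on triangle URY: cos(∠URY) = ((4·√2)² + 4² − 4²) / (2·4·√2·4) = 32/45.25 = 0.7071, so ∠URY = 45°.

Therefore, the measure of angle ∠URY = 45°.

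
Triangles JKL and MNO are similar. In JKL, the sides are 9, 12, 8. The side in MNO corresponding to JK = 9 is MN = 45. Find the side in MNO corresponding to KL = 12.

k = 45/9 = 5. NO = 5 * 12 = 60.

60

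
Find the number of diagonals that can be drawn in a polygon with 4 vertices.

Total line segments between 4 vertices = C(4,2) = 6.
Subtract the 4 sides: 6 - 4 = 2 diagonals.

2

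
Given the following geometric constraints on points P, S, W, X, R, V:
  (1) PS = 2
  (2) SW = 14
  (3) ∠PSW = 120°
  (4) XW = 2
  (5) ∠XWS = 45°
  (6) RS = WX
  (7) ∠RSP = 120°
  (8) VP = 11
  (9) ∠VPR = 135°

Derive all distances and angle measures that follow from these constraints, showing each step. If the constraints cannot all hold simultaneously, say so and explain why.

The constraints are consistent.

From the given relations:
  RS = WX = 2

Step 1: From PS = 2, SW = 14, and ∠PSW = 120°, by the law of cosines:
  PW² = PS² + SW² - 2·PS·SW·cos(120°) = 4 + 196 + 28 = 228
  PW = 2·√57

Step 2: From PS = 2, SR = 2, and ∠PSR = 120°, by the law of cosines:
  PR² = PS² + SR² - 2·PS·SR·cos(120°) = 4 + 4 + 4 = 12
  PR = 2·√3

Step 3: From SW = 14, WX = 2, and ∠SWX = 45°, by the law of cosines:
  SX² = SW² + WX² - 2·SW·WX·cos(45°) = 196 + 4 - 39.6 = 160.4
  SX ≈ 12.66

Step 4: From RP = 2·√3, PV = 11, and ∠RPV = 135°, by the law of cosines:
  RV² = RP² + PV² - 2·RP·PV·cos(135°) = 12 + 121 + 53.89 = 186.9
  RV ≈ 13.67

Step 5: From PR = 2·√3, PS = 2, RS = 2, by the inverse law of cosines:
  cos(∠RPS) = (PR² + PS² - RS²) / (2·PR·PS)
  ∠RPS = 30°

Step 6: From PS = 2, PW = 2·√57, SW = 14, by the inverse law of cosines:
  cos(∠SPW) = (PS² + PW² - SW²) / (2·PS·PW)
  ∠SPW = 53.41°

Step 7: From SW = 14, SX = 12.66, WX = 2, by the inverse law of cosines:
  cos(∠WSX) = (SW² + SX² - WX²) / (2·SW·SX)
  ∠WSX = 6.41°

Step 8: From WP = 2·√57, WS = 14, PS = 2, by the inverse law of cosines:
  cos(∠PWS) = (WP² + WS² - PS²) / (2·WP·WS)
  ∠PWS = 6.59°

Step 9: From XS = 12.66, XW = 2, SW = 14, by the inverse law of cosines:
  cos(∠SXW) = (XS² + XW² - SW²) / (2·XS·XW)
  ∠SXW = 128.59°

Step 10: From RP = 2·√3, RS = 2, PS = 2, by the inverse law of cosines:
  cos(∠PRS) = (RP² + RS² - PS²) / (2·RP·RS)
  ∠PRS = 30°

Step 11: From RP = 2·√3, RV = 13.67, PV = 11, by the inverse law of cosines:
  cos(∠PRV) = (RP² + RV² - PV²) / (2·RP·RV)
  ∠PRV = 34.68°

Step 12: From VP = 11, VR = 13.67, PR = 2·√3, by the inverse law of cosines:
  cos(∠PVR) = (VP² + VR² - PR²) / (2·VP·VR)
  ∠PVR = 10.32°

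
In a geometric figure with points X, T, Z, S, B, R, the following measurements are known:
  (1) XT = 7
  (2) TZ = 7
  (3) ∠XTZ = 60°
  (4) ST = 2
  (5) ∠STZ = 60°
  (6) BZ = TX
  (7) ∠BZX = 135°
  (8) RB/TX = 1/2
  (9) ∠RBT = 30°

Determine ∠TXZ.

Step 1: By the law of cosines on triangle XTZ: XZ² = 7² + 7² − 2·7·7·cos(60°) = 49, so XZ = 7.
Step 2: By the inverse law of cosines on triangle TXZ: cos(∠TXZ) = (7² + 7² − 7²) / (2·7·7) = 49/98 = 0.5, so ∠TXZ = 60°.

Therefore, the measure of angle ∠TXZ = 60°.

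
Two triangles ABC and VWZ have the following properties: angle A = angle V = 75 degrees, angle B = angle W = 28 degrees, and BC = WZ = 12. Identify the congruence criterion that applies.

The given information matches AAS: Two pairs of corresponding angles and a non-included side are equal (Angle-Angle-Side).

AAS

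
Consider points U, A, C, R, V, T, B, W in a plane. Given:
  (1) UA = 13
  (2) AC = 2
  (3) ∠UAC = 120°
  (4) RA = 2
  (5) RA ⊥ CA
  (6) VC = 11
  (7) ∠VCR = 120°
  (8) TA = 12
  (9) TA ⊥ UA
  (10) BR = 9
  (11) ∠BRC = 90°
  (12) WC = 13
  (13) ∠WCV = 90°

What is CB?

Step 1: By the law of cosines on triangle CAR: CR² = 2² + 2² − 2·2·2·cos(90°) = 8, so CR = 2·√2.
Step 2: By the law of cosines on triangle CRB: CB² = (2·√2)² + 9² − 2·2·√2·9·cos(90°) = 89, so CB = √89.

Therefore, the length of CB = √89.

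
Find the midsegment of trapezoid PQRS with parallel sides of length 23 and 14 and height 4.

midsegment = (23 + 14) / 2 = 37 / 2 = 37/2

37/2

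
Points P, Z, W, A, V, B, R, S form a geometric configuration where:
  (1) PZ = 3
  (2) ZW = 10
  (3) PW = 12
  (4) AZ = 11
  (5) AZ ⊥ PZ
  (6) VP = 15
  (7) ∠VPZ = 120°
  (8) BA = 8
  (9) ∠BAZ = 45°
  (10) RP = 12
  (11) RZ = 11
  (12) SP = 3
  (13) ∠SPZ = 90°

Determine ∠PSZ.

Step 1: By the law of cosines on triangle SPZ: SZ² = 3² + 3² − 2·3·3·cos(90°) = 18, so SZ = 3·√2.
Step 2: By the inverse law of cosines on triangle PSZ: cos(∠PSZ) = (3² + (3·√2)² − 3²) / (2·3·3·√2) = 18/25.46 = 0.7071, so ∠PSZ = 45°.

Therefore, the measure of angle ∠PSZ = 45°.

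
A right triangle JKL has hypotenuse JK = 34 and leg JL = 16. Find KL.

KL = sqrt(34^2 - 16^2) = sqrt(900) = 30

30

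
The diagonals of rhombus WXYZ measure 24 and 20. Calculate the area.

The diagonals of a rhombus divide it into four right triangles.
Each triangle has legs 24/ 2 = 12 and 20/2 = 10, so each has area (1/2)*12*10 = 60.
Four such triangles give total area = (d1 * d2) / 2 = 240.

240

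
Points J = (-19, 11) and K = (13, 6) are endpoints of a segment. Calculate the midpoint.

The midpoint is the average of the coordinates:
x: (-19 + 13)/2 = -3
y: (11 + 6)/2 = 17/2
Midpoint = (-3, 17/2)

(-3, 17/2)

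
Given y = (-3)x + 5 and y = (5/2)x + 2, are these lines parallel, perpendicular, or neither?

Slope of line 1: m1 = -3
Slope of line 2: m2 = 5/2
m1 != m2 and m1*m2 = -15/2 != -1. Neither.

Neither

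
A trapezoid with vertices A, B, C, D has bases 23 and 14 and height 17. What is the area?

Area = (23 + 14) * 17 / 2 = 629 / 2 = 629/2

629/2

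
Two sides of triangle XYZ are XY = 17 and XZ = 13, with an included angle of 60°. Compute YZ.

When two sides and the included angle are known, the law of cosines gives the third side.
c^2 = a^2 + b^2 - 2ab cos(C) generalizes the Pythagorean theorem to non-right triangles.
Here: YZ^2 = 289 + 169 - 442*(1/2) = 237
YZ = sqrt(237)

sqrt(237)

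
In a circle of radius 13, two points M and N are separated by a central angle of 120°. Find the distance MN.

Chord = 2(13) sin(60°) = 13*sqrt(3)

13*sqrt(3)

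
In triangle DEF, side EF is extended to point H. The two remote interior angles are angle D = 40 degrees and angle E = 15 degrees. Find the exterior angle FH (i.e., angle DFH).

The interior angle at F is 180 - 40 - 15 = 125 degrees.
The exterior angle and interior angle at F are supplementary:
Exterior angle = 180 - 125 = 55 degrees.

55 degrees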